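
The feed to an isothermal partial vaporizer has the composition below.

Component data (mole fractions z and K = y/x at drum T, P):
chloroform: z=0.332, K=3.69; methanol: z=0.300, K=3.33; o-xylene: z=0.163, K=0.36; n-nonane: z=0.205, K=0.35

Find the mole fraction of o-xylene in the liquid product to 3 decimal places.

Rachford–Rice: g(V/F) = Σ zᵢ(Kᵢ−1)/(1+V/F(Kᵢ−1)) = 0.
Feasibility: ΣzᵢKᵢ = 2.355, Σzᵢ/Kᵢ = 1.219 — both > 1, two phases present.
Newton iteration, V/F⁰ = 0.61:
  V/F = 0.610: g = 0.2349, g' = -1.040 → V/F = 0.836
  V/F = 0.836: g = -0.0041, g' = -1.139 → V/F = 0.832
Converged at V/F = 0.832.
Compositions from xᵢ = zᵢ/(1+V/F(Kᵢ−1)), yᵢ = Kᵢxᵢ:
  chloroform: x = 0.103, y = 0.378
  methanol: x = 0.102, y = 0.340
  o-xylene: x = 0.349, y = 0.126
  n-nonane: x = 0.447, y = 0.156

x_o-xylene = 0.349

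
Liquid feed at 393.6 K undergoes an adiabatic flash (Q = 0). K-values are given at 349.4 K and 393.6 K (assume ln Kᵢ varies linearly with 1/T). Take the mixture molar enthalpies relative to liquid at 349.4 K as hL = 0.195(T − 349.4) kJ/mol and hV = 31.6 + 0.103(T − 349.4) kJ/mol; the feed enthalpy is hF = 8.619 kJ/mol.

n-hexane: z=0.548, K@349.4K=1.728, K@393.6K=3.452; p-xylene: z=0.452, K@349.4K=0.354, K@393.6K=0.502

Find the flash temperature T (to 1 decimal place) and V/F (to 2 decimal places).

T = 350.7 K, V/F = 0.27

Adiabatic flash: solve Rachford–Rice at each trial T, then check hF = ψ·hV(T) + (1−ψ)·hL(T).
  T = 349.4 K: K = (1.728, 0.354), RR gives ψ = 0.227, H_out = 7.186 kJ/mol
  T = 393.6 K: K = (3.452, 0.502), RR gives ψ = 0.916, H_out = 33.841 kJ/mol
  T = 371.5 K: K = (2.493, 0.426), RR gives ψ = 0.652, H_out = 23.585 kJ/mol
  T = 360.4 K: K = (2.086, 0.389), RR gives ψ = 0.481, H_out = 16.855 kJ/mol
  T = 354.9 K: K = (1.901, 0.371), RR gives ψ = 0.370, H_out = 12.587 kJ/mol
  T = 352.1 K: K = (1.812, 0.363), RR gives ψ = 0.303, H_out = 10.018 kJ/mol
  T = 350.8 K: K = (1.771, 0.358), RR gives ψ = 0.268, H_out = 8.704 kJ/mol
Linear interpolation between T = 349.4 (H_out = 7.186) and T = 350.8 (H_out = 8.704) on hF = 8.619 gives T ≈ 350.7 K, at which ψ = 0.27.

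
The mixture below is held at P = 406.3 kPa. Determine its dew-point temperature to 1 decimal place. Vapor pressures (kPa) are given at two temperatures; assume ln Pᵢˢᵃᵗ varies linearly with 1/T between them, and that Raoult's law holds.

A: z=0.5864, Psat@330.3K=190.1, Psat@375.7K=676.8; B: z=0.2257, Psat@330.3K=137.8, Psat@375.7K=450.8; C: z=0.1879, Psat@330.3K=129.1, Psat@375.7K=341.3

Dew-point temperature: Σzᵢ·P/Pᵢˢᵃᵗ(T) = 1. Interpolate ln Pᵢˢᵃᵗ = aᵢ + bᵢ/T.
  T = 330.3 K: ΣzᵢP/Pᵢˢᵃᵗ = 2.5101
  T = 375.7 K: ΣzᵢP/Pᵢˢᵃᵗ = 0.7791
  T = 353.0 K: ΣzᵢP/Pᵢˢᵃᵗ = 1.3443
  T = 364.4 K: ΣzᵢP/Pᵢˢᵃᵗ = 1.0131
  T = 370.0 K: ΣzᵢP/Pᵢˢᵃᵗ = 0.8876
  T = 367.2 K: ΣzᵢP/Pᵢˢᵃᵗ = 0.9478
  T = 365.8 K: ΣzᵢP/Pᵢˢᵃᵗ = 0.9798
  T = 365.1 K: ΣzᵢP/Pᵢˢᵃᵗ = 0.9963
Interpolating between 364.4 K and 365.1 K gives T ≈ 364.9 K.

T = 364.9 K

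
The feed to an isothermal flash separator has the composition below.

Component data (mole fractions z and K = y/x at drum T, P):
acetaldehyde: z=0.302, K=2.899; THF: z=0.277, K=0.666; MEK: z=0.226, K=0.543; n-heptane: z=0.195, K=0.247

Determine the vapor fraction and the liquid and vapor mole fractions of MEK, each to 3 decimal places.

Material balance + equilibrium reduce to Σ zᵢ(Kᵢ−1)/(1+ψ(Kᵢ−1)) = 0.
Feasibility: ΣzᵢKᵢ = 1.231, Σzᵢ/Kᵢ = 1.726 — both > 1, two phases present.
Iterate (Newton) starting at ψ = 0.69:
  ψ = 0.690: g = -0.3285, g' = -0.836 → ψ = 0.297
  ψ = 0.297: g = -0.0447, g' = -0.730 → ψ = 0.236
  ψ = 0.236: g = 0.0014, g' = -0.779 → ψ = 0.238
Converged at ψ = 0.238.
Compositions from xᵢ = zᵢ/(1+ψ(Kᵢ−1)), yᵢ = Kᵢxᵢ:
  acetaldehyde: x = 0.208, y = 0.603
  THF: x = 0.301, y = 0.200
  MEK: x = 0.254, y = 0.138
  n-heptane: x = 0.237, y = 0.059

ψ = 0.238, x_MEK = 0.254, y_MEK = 0.138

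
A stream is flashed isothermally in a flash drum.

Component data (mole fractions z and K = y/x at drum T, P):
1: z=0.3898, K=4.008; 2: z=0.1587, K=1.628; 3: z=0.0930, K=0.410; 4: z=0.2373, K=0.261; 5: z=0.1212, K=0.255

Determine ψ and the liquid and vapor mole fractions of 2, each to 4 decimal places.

ψ = 0.5381, x_2 = 0.1186, y_2 = 0.1931

Let ψ = V/F and solve Σ zᵢ(Kᵢ−1)/(1+ψ(Kᵢ−1)) = 0.
g(0) = ΣzᵢKᵢ − 1 = 0.9517 and g(1) = 1 − Σzᵢ/Kᵢ = -0.8061, so a root lies in (0, 1).
Iterate (Newton) starting at ψ = 0.68:
  ψ = 0.6800: g = -0.17230, g' = -1.3013 → ψ = 0.5476
  ψ = 0.5476: g = -0.01104, g' = -1.1662 → ψ = 0.5381
Converged at ψ = 0.5381.
Compositions from xᵢ = zᵢ/(1+ψ(Kᵢ−1)), yᵢ = Kᵢxᵢ:
  1: x = 0.1489, y = 0.5966
  2: x = 0.1186, y = 0.1931
  3: x = 0.1363, y = 0.0559
  4: x = 0.3940, y = 0.1028
  5: x = 0.2023, y = 0.0516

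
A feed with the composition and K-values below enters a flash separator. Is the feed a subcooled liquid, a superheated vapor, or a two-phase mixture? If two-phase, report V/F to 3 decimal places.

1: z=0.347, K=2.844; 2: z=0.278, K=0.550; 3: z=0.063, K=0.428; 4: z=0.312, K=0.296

ΣzᵢKᵢ = 1.259; Σzᵢ/Kᵢ = 1.829.
Both exceed 1, so a two-phase solution exists.
Let ψ = V/F and solve Σ zᵢ(Kᵢ−1)/(1+ψ(Kᵢ−1)) = 0.
Iterate (Newton) starting at ψ = 0.5:
  ψ = 0.500: g = -0.2179, g' = -0.822 → ψ = 0.235
  ψ = 0.235: g = 0.0019, g' = -0.894 → ψ = 0.237
Converged at ψ = 0.237.

two-phase, V/F = 0.237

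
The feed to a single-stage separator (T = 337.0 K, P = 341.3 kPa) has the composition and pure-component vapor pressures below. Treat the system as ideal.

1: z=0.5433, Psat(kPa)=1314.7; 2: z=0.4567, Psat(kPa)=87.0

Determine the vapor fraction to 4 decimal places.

Raoult's law: Kᵢ = Pᵢˢᵃᵗ/P = Pᵢˢᵃᵗ/341.3.
  K_1 = 1314.7/341.3 = 3.852036, K_2 = 87.0/341.3 = 0.254908
Let ψ = V/F and solve Σ zᵢ(Kᵢ−1)/(1+ψ(Kᵢ−1)) = 0.
Check two-phase: ΣzᵢKᵢ = 2.2092 > 1 and Σzᵢ/Kᵢ = 1.9327 > 1, so g(0) = 1.2092 > 0 and g(1) = -0.9327 < 0.
Newton iteration, ψ⁰ = 0.5:
  ψ = 0.5000: g = 0.09638, g' = -1.3949 → ψ = 0.5691
  ψ = 0.5691: g = -0.00008, g' = -1.4066 → ψ = 0.5690
Converged at ψ = 0.5690.

ψ = 0.5690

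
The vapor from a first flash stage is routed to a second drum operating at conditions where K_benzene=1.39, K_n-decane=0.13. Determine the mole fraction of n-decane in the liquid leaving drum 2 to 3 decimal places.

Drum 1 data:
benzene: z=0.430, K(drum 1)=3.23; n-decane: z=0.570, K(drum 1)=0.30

x_n-decane (drum 2) = 0.310

Drum 1:
Rachford–Rice: g(ψ₁) = Σ zᵢ(Kᵢ−1)/(1+ψ₁(Kᵢ−1)) = 0.
g(0) = ΣzᵢKᵢ − 1 = 0.560 and g(1) = 1 − Σzᵢ/Kᵢ = -1.033, so a root lies in (0, 1).
Binary case is linear: z₁(K₁−1)(1+ψ₁(K₂−1)) + z₂(K₂−1)(1+ψ₁(K₁−1)) = 0
⇒ ψ₁ = [z₁(K₁−1)+z₂(K₂−1)] / [−(K₁−1)(K₂−1)] = 0.5599/1.5610 = 0.359
Drum-1 compositions:
  benzene: x = 0.239, y = 0.772
  n-decane: x = 0.761, y = 0.228
Drum-2 feed = drum-1 vapor: z₂ = (0.7717, 0.2283).
Drum 2:
Let ψ₂ = V/F and solve Σ zᵢ(Kᵢ−1)/(1+ψ₂(Kᵢ−1)) = 0.
Feasibility: ΣzᵢKᵢ = 1.102, Σzᵢ/Kᵢ = 2.312 — both > 1, two phases present.
Binary case is linear: z₁(K₁−1)(1+ψ₂(K₂−1)) + z₂(K₂−1)(1+ψ₂(K₁−1)) = 0
⇒ ψ₂ = [z₁(K₁−1)+z₂(K₂−1)] / [−(K₁−1)(K₂−1)] = 0.1023/0.3393 = 0.302
  benzene: x = 0.690, y = 0.960
  n-decane: x = 0.310, y = 0.040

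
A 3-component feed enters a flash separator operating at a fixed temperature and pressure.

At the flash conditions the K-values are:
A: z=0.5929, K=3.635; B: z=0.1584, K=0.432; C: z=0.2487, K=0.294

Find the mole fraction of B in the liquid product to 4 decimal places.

x_B = 0.2748

Iterate (Newton) starting at V/F = 0.43:
  V/F = 0.4300: g = 0.36125, g' = -1.2498 → V/F = 0.7190
  V/F = 0.7190: g = 0.03101, g' = -1.1487 → V/F = 0.7460
  V/F = 0.7460: g = -0.00034, g' = -1.1753 → V/F = 0.7457
Converged at V/F = 0.7457.
Compositions from xᵢ = zᵢ/(1+V/F(Kᵢ−1)), yᵢ = Kᵢxᵢ:
  A: x = 0.2000, y = 0.7269
  B: x = 0.2748, y = 0.1187
  C: x = 0.5252, y = 0.1544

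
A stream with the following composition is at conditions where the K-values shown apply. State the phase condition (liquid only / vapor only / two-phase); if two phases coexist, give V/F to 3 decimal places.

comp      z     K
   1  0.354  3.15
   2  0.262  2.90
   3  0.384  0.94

vapor only

ΣzᵢKᵢ = 2.236; Σzᵢ/Kᵢ = 0.611.
Since Σzᵢ/Kᵢ < 1 the mixture is above its dew point — single vapor phase.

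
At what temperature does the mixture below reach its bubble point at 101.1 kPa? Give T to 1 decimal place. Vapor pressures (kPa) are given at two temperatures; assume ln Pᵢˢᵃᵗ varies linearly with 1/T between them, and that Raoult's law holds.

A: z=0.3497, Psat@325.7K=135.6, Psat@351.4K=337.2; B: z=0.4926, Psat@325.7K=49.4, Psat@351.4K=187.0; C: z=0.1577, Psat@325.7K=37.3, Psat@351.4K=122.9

T = 331.7 K

Bubble-point temperature: ΣzᵢPᵢˢᵃᵗ(T) = P. Interpolate ln Pᵢˢᵃᵗ = aᵢ + bᵢ/T.
  T = 325.7 K: ΣzᵢPᵢˢᵃᵗ = 77.64 kPa
  T = 351.4 K: ΣzᵢPᵢˢᵃᵗ = 229.42 kPa
  T = 338.5 K: ΣzᵢPᵢˢᵃᵗ = 135.27 kPa
  T = 332.1 K: ΣzᵢPᵢˢᵃᵗ = 102.90 kPa
  T = 328.9 K: ΣzᵢPᵢˢᵃᵗ = 89.47 kPa
  T = 330.5 K: ΣzᵢPᵢˢᵃᵗ = 95.97 kPa
Interpolating between 330.5 K and 332.1 K gives T ≈ 331.7 K.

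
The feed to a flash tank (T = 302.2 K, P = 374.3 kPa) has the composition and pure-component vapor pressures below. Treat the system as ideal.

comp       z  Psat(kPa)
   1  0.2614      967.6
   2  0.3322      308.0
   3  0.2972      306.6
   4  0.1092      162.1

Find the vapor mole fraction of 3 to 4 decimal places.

y_3 = 0.2716

Raoult's law: Kᵢ = Pᵢˢᵃᵗ/P = Pᵢˢᵃᵗ/374.3.
  K_1 = 967.6/374.3 = 2.585092, K_2 = 308.0/374.3 = 0.822869, K_3 = 306.6/374.3 = 0.819129, K_4 = 162.1/374.3 = 0.433075
Let ψ = V/F and solve Σ zᵢ(Kᵢ−1)/(1+ψ(Kᵢ−1)) = 0.
g(0) = ΣzᵢKᵢ − 1 = 0.2398 and g(1) = 1 − Σzᵢ/Kᵢ = -0.1198, so a root lies in (0, 1).
Newton–Raphson from ψ = 0.5:
  ψ = 0.5000: g = 0.02109, g' = -0.2971 → ψ = 0.5710
  ψ = 0.5710: g = 0.00054, g' = -0.2827 → ψ = 0.5729
Converged at ψ = 0.5729.
Compositions from xᵢ = zᵢ/(1+ψ(Kᵢ−1)), yᵢ = Kᵢxᵢ:
  1: x = 0.1370, y = 0.3541
  2: x = 0.3697, y = 0.3042
  3: x = 0.3316, y = 0.2716
  4: x = 0.1617, y = 0.0700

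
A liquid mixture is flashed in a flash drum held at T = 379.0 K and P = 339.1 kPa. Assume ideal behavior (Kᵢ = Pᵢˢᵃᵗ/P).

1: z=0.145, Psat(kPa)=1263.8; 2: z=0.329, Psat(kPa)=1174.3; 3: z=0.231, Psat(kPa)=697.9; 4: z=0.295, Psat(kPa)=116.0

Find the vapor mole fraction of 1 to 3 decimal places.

Raoult's law: Kᵢ = Pᵢˢᵃᵗ/P = Pᵢˢᵃᵗ/339.1.
  K_1 = 1263.8/339.1 = 3.72692, K_2 = 1174.3/339.1 = 3.46299, K_3 = 697.9/339.1 = 2.05809, K_4 = 116.0/339.1 = 0.34208
Newton iteration, β⁰ = 0.5:
  β = 0.500: g = 0.4010, g' = -0.988 → β = 0.906
  β = 0.906: g = 0.0091, g' = -1.131 → β = 0.914
Converged at β = 0.914.
Compositions from xᵢ = zᵢ/(1+β(Kᵢ−1)), yᵢ = Kᵢxᵢ:
  1: x = 0.042, y = 0.155
  2: x = 0.101, y = 0.350
  3: x = 0.117, y = 0.242
  4: x = 0.740, y = 0.253

y_1 = 0.155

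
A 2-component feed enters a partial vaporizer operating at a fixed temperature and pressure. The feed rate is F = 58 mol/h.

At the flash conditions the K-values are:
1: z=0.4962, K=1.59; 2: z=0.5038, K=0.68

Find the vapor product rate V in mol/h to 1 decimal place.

V = 40.4 mol/h

Let ψ = V/F and solve Σ zᵢ(Kᵢ−1)/(1+ψ(Kᵢ−1)) = 0.
Check two-phase: ΣzᵢKᵢ = 1.1315 > 1 and Σzᵢ/Kᵢ = 1.0530 > 1, so g(0) = 0.1315 > 0 and g(1) = -0.0530 < 0.
Binary case is linear: z₁(K₁−1)(1+ψ(K₂−1)) + z₂(K₂−1)(1+ψ(K₁−1)) = 0
⇒ ψ = [z₁(K₁−1)+z₂(K₂−1)] / [−(K₁−1)(K₂−1)] = 0.13154/0.18880 = 0.6967
Then V = ψ·F = 0.6967·58 = 40.4 mol/h and L = F − V = 17.6 mol/h.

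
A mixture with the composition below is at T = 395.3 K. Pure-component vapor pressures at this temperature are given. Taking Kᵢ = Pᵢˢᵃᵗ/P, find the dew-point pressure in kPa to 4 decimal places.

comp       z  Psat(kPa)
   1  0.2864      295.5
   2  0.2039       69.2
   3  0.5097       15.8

At the dew point ψ → 1, so Σzᵢ/Kᵢ = 1 with Kᵢ = Pᵢˢᵃᵗ/P ⇒ 1/P = Σzᵢ/Pᵢˢᵃᵗ.
1/P = 0.2864/295.5 + 0.2039/69.2 + 0.5097/15.8 = 0.0361752 ⇒ P = 27.6432 kPa

Pdew = 27.6432 kPa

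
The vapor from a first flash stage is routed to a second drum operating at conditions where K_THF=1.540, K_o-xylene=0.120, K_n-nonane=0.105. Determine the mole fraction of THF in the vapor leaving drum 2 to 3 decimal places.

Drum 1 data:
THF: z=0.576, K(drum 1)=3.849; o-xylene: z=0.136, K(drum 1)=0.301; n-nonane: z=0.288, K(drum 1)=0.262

Drum 1:
Iterate (Newton) starting at ψ₁ = 0.5:
  ψ₁ = 0.500: g = 0.1939, g' = -1.346 → ψ₁ = 0.644
  ψ₁ = 0.644: g = 0.0009, g' = -1.371 → ψ₁ = 0.645
Converged at ψ₁ = 0.645.
Drum-1 compositions:
  THF: x = 0.203, y = 0.782
  o-xylene: x = 0.248, y = 0.075
  n-nonane: x = 0.549, y = 0.144
Drum-2 feed = drum-1 vapor: z₂ = (0.7815, 0.0745, 0.1439).
Drum 2:
Let ψ₂ = V/F and solve Σ zᵢ(Kᵢ−1)/(1+ψ₂(Kᵢ−1)) = 0.
g(0) = ΣzᵢKᵢ − 1 = 0.228 and g(1) = 1 − Σzᵢ/Kᵢ = -1.499, so a root lies in (0, 1).
Newton iteration, ψ₂⁰ = 0.46:
  ψ₂ = 0.460: g = 0.0089, g' = -0.642 → ψ₂ = 0.474
Converged at ψ₂ = 0.474.
  THF: x = 0.622, y = 0.958
  o-xylene: x = 0.128, y = 0.015
  n-nonane: x = 0.250, y = 0.026

y_THF (drum 2) = 0.958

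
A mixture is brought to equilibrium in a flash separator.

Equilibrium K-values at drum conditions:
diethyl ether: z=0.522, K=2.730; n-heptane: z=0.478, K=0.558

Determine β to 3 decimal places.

β = 0.905

Material balance + equilibrium reduce to Σ zᵢ(Kᵢ−1)/(1+β(Kᵢ−1)) = 0.
g(0) = ΣzᵢKᵢ − 1 = 0.692 and g(1) = 1 − Σzᵢ/Kᵢ = -0.048, so a root lies in (0, 1).
Binary case is linear: z₁(K₁−1)(1+β(K₂−1)) + z₂(K₂−1)(1+β(K₁−1)) = 0
⇒ β = [z₁(K₁−1)+z₂(K₂−1)] / [−(K₁−1)(K₂−1)] = 0.6918/0.7647 = 0.905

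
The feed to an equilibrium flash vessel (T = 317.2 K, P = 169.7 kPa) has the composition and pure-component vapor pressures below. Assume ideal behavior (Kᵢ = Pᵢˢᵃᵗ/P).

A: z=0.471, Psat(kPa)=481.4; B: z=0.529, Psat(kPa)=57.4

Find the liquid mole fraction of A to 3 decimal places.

Raoult's law: Kᵢ = Pᵢˢᵃᵗ/P = Pᵢˢᵃᵗ/169.7.
  K_A = 481.4/169.7 = 2.83677, K_B = 57.4/169.7 = 0.33824
Material balance + equilibrium reduce to Σ zᵢ(Kᵢ−1)/(1+ψ(Kᵢ−1)) = 0.
Check two-phase: ΣzᵢKᵢ = 1.515 > 1 and Σzᵢ/Kᵢ = 1.730 > 1, so g(0) = 0.515 > 0 and g(1) = -0.730 < 0.
Binary case is linear: z₁(K₁−1)(1+ψ(K₂−1)) + z₂(K₂−1)(1+ψ(K₁−1)) = 0
⇒ ψ = [z₁(K₁−1)+z₂(K₂−1)] / [−(K₁−1)(K₂−1)] = 0.5151/1.2155 = 0.424
Compositions from xᵢ = zᵢ/(1+ψ(Kᵢ−1)), yᵢ = Kᵢxᵢ:
  A: x = 0.265, y = 0.751
  B: x = 0.735, y = 0.249

x_A = 0.265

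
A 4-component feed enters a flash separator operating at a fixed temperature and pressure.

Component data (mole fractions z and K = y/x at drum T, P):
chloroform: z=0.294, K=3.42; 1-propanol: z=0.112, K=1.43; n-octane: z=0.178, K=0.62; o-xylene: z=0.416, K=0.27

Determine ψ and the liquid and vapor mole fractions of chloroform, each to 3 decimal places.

Rachford–Rice: g(ψ) = Σ zᵢ(Kᵢ−1)/(1+ψ(Kᵢ−1)) = 0.
Check two-phase: ΣzᵢKᵢ = 1.388 > 1 and Σzᵢ/Kᵢ = 1.992 > 1, so g(0) = 0.388 > 0 and g(1) = -0.992 < 0.
Newton–Raphson from ψ = 0.59:
  ψ = 0.590: g = -0.2891, g' = -1.032 → ψ = 0.310
  ψ = 0.310: g = -0.0200, g' = -0.982 → ψ = 0.289
  ψ = 0.289: g = 0.0002, g' = -1.001 → ψ = 0.290
Converged at ψ = 0.290.
Compositions from xᵢ = zᵢ/(1+ψ(Kᵢ−1)), yᵢ = Kᵢxᵢ:
  chloroform: x = 0.173, y = 0.591
  1-propanol: x = 0.100, y = 0.142
  n-octane: x = 0.200, y = 0.124
  o-xylene: x = 0.528, y = 0.142

ψ = 0.290, x_chloroform = 0.173, y_chloroform = 0.591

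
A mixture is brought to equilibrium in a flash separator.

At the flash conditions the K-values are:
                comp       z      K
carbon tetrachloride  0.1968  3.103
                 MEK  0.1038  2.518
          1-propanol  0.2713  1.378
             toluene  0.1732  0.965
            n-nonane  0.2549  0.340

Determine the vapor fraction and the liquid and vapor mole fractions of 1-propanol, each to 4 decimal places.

Newton iteration, ψ⁰ = 0.5:
  ψ = 0.5000: g = 0.12030, g' = -0.5591 → ψ = 0.7152
  ψ = 0.7152: g = -0.00329, g' = -0.6163 → ψ = 0.7098
Converged at ψ = 0.7098.
Compositions from xᵢ = zᵢ/(1+ψ(Kᵢ−1)), yᵢ = Kᵢxᵢ:
  carbon tetrachloride: x = 0.0789, y = 0.2450
  MEK: x = 0.0500, y = 0.1258
  1-propanol: x = 0.2139, y = 0.2948
  toluene: x = 0.1776, y = 0.1714
  n-nonane: x = 0.4796, y = 0.1631

ψ = 0.7098, x_1-propanol = 0.2139, y_1-propanol = 0.2948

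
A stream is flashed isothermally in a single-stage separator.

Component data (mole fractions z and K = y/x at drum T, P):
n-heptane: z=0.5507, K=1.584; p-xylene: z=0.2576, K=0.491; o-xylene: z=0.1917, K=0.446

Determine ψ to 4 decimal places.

Iterate (Newton) starting at ψ = 0.58:
  ψ = 0.5800: g = -0.10229, g' = -0.3669 → ψ = 0.3012
  ψ = 0.3012: g = -0.00883, g' = -0.3137 → ψ = 0.2730
  ψ = 0.2730: g = -0.00003, g' = -0.3114 → ψ = 0.2729
Converged at ψ = 0.2729.

ψ = 0.2729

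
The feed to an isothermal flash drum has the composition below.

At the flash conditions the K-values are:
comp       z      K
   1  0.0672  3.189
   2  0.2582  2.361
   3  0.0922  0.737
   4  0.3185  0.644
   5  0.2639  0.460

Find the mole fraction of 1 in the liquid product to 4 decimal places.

Let ψ = V/F and solve Σ zᵢ(Kᵢ−1)/(1+ψ(Kᵢ−1)) = 0.
Check two-phase: ΣzᵢKᵢ = 1.2184 > 1 and Σzᵢ/Kᵢ = 1.3238 > 1, so g(0) = 0.2184 > 0 and g(1) = -0.3238 < 0.
Newton–Raphson from ψ = 0.55:
  ψ = 0.5500: g = -0.10434, g' = -0.4496 → ψ = 0.3179
  ψ = 0.3179: g = 0.00566, g' = -0.5160 → ψ = 0.3289
Converged at ψ = 0.3289.
Compositions from xᵢ = zᵢ/(1+ψ(Kᵢ−1)), yᵢ = Kᵢxᵢ:
  1: x = 0.0391, y = 0.1246
  2: x = 0.1784, y = 0.4211
  3: x = 0.1009, y = 0.0744
  4: x = 0.3607, y = 0.2323
  5: x = 0.3209, y = 0.1476

x_1 = 0.0391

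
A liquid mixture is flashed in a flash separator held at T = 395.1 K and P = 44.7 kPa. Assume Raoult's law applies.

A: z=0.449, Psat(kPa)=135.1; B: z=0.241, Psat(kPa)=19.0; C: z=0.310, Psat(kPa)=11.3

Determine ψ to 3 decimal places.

ψ = 0.392

Raoult's law: Kᵢ = Pᵢˢᵃᵗ/P = Pᵢˢᵃᵗ/44.7.
  K_A = 135.1/44.7 = 3.02237, K_B = 19.0/44.7 = 0.42506, K_C = 11.3/44.7 = 0.25280
Material balance + equilibrium reduce to Σ zᵢ(Kᵢ−1)/(1+ψ(Kᵢ−1)) = 0.
Feasibility: ΣzᵢKᵢ = 1.538, Σzᵢ/Kᵢ = 1.942 — both > 1, two phases present.
Newton–Raphson from ψ = 0.5:
  ψ = 0.500: g = -0.1128, g' = -1.052 → ψ = 0.393
  ψ = 0.393: g = -0.0008, g' = -1.050 → ψ = 0.392
Converged at ψ = 0.392.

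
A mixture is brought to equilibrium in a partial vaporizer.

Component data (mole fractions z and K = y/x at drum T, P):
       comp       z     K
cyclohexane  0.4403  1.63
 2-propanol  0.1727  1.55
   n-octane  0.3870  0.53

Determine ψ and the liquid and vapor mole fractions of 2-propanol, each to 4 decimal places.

ψ = 0.6665, x_2-propanol = 0.1264, y_2-propanol = 0.1959

Rachford–Rice: g(ψ) = Σ zᵢ(Kᵢ−1)/(1+ψ(Kᵢ−1)) = 0.
Feasibility: ΣzᵢKᵢ = 1.1905, Σzᵢ/Kᵢ = 1.1117 — both > 1, two phases present.
Newton–Raphson from ψ = 0.4:
  ψ = 0.4000: g = 0.07541, g' = -0.2762 → ψ = 0.6730
  ψ = 0.6730: g = -0.00192, g' = -0.2969 → ψ = 0.6665
Converged at ψ = 0.6665.
Compositions from xᵢ = zᵢ/(1+ψ(Kᵢ−1)), yᵢ = Kᵢxᵢ:
  cyclohexane: x = 0.3101, y = 0.5054
  2-propanol: x = 0.1264, y = 0.1959
  n-octane: x = 0.5635, y = 0.2987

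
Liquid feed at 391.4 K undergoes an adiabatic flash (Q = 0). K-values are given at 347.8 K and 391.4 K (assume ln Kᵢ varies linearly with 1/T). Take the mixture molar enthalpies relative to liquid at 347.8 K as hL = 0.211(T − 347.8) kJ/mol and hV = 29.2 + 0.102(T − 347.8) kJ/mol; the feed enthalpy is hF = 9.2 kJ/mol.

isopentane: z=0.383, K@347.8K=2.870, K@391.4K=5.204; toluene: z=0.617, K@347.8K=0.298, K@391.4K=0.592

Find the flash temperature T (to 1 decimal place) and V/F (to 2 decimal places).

Adiabatic flash: solve Rachford–Rice at each trial T, then check hF = ψ·hV(T) + (1−ψ)·hL(T).
  T = 347.8 K: K = (2.870, 0.298), RR gives ψ = 0.216, H_out = 6.297 kJ/mol
  T = 391.4 K: K = (5.204, 0.592), RR gives ψ = 0.792, H_out = 28.561 kJ/mol
  T = 369.6 K: K = (3.933, 0.429), RR gives ψ = 0.460, H_out = 16.937 kJ/mol
  T = 358.7 K: K = (3.376, 0.359), RR gives ψ = 0.338, H_out = 11.772 kJ/mol
  T = 353.2 K: K = (3.114, 0.327), RR gives ψ = 0.278, H_out = 9.083 kJ/mol
  T = 355.9 K: K = (3.241, 0.343), RR gives ψ = 0.308, H_out = 10.417 kJ/mol
  T = 354.5 K: K = (3.175, 0.335), RR gives ψ = 0.292, H_out = 9.729 kJ/mol
Linear interpolation between T = 353.2 (H_out = 9.083) and T = 354.5 (H_out = 9.729) on hF = 9.2 gives T ≈ 353.4 K, at which ψ = 0.28.

T = 353.4 K, V/F = 0.28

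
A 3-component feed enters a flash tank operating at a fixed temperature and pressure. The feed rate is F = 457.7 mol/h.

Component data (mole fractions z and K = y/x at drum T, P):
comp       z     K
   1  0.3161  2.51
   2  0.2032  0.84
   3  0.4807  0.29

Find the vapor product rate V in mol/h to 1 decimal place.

Rachford–Rice: g(V/F) = Σ zᵢ(Kᵢ−1)/(1+V/F(Kᵢ−1)) = 0.
Feasibility: ΣzᵢKᵢ = 1.1035, Σzᵢ/Kᵢ = 2.0254 — both > 1, two phases present.
Iterate (Newton) starting at V/F = 0.5:
  V/F = 0.5000: g = -0.29251, g' = -0.8226 → V/F = 0.1444
  V/F = 0.1444: g = -0.02171, g' = -0.7921 → V/F = 0.1170
  V/F = 0.1170: g = 0.00029, g' = -0.8142 → V/F = 0.1174
Converged at V/F = 0.1174.
Then V = V/F·F = 0.1174·457.7 = 53.7 mol/h and L = F − V = 404.0 mol/h.

V = 53.7 mol/h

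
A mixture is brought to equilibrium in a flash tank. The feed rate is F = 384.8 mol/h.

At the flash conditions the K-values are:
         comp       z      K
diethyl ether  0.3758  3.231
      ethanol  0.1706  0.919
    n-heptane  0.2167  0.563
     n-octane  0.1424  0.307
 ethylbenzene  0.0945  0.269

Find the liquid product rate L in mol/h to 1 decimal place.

Material balance + equilibrium reduce to Σ zᵢ(Kᵢ−1)/(1+ψ(Kᵢ−1)) = 0.
Check two-phase: ΣzᵢKᵢ = 1.5621 > 1 and Σzᵢ/Kᵢ = 1.5020 > 1, so g(0) = 0.5621 > 0 and g(1) = -0.5020 < 0.
Iterate (Newton) starting at ψ = 0.5:
  ψ = 0.5000: g = 0.00086, g' = -0.7725 → ψ = 0.5011
Converged at ψ = 0.5011.
Then V = ψ·F = 0.5011·384.8 = 192.8 mol/h and L = F − V = 192.0 mol/h.

L = 192.0 mol/h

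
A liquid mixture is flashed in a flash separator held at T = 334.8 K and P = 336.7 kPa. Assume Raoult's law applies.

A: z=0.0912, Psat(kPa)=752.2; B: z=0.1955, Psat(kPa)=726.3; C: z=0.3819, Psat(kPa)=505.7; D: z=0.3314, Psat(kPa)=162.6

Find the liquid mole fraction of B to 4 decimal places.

Raoult's law: Kᵢ = Pᵢˢᵃᵗ/P = Pᵢˢᵃᵗ/336.7.
  K_A = 752.2/336.7 = 2.234036, K_B = 726.3/336.7 = 2.157113, K_C = 505.7/336.7 = 1.501931, K_D = 162.6/336.7 = 0.482922
Material balance + equilibrium reduce to Σ zᵢ(Kᵢ−1)/(1+V/F(Kᵢ−1)) = 0.
Check two-phase: ΣzᵢKᵢ = 1.3591 > 1 and Σzᵢ/Kᵢ = 1.0720 > 1, so g(0) = 0.3591 > 0 and g(1) = -0.0720 < 0.
Iterate (Newton) starting at V/F = 0.5:
  V/F = 0.5000: g = 0.13503, g' = -0.3808 → V/F = 0.8546
  V/F = 0.8546: g = -0.00436, g' = -0.4306 → V/F = 0.8444
Converged at V/F = 0.8444.
Compositions from xᵢ = zᵢ/(1+V/F(Kᵢ−1)), yᵢ = Kᵢxᵢ:
  A: x = 0.0447, y = 0.0998
  B: x = 0.0989, y = 0.2133
  C: x = 0.2682, y = 0.4028
  D: x = 0.5882, y = 0.2841

x_B = 0.0989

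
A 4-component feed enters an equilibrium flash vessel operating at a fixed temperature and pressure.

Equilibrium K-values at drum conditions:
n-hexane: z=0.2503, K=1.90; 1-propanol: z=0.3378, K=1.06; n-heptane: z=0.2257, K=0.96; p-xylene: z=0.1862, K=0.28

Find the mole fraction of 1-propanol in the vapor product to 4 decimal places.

y_1-propanol = 0.3505

Newton iteration, ψ⁰ = 0.5:
  ψ = 0.5000: g = -0.04365, g' = -0.3336 → ψ = 0.3692
  ψ = 0.3692: g = -0.00284, g' = -0.2948 → ψ = 0.3595
Converged at ψ = 0.3595.
Compositions from xᵢ = zᵢ/(1+ψ(Kᵢ−1)), yᵢ = Kᵢxᵢ:
  n-hexane: x = 0.1891, y = 0.3593
  1-propanol: x = 0.3307, y = 0.3505
  n-heptane: x = 0.2290, y = 0.2198
  p-xylene: x = 0.2512, y = 0.0703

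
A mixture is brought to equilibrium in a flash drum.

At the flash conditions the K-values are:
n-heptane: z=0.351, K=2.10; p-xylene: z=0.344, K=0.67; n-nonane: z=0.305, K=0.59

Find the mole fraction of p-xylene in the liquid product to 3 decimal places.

Rachford–Rice: g(V/F) = Σ zᵢ(Kᵢ−1)/(1+V/F(Kᵢ−1)) = 0.
Feasibility: ΣzᵢKᵢ = 1.148, Σzᵢ/Kᵢ = 1.198 — both > 1, two phases present.
Iterate (Newton) starting at V/F = 0.51:
  V/F = 0.510: g = -0.0473, g' = -0.310 → V/F = 0.358
  V/F = 0.358: g = 0.0018, g' = -0.337 → V/F = 0.363
Converged at V/F = 0.363.
Compositions from xᵢ = zᵢ/(1+V/F(Kᵢ−1)), yᵢ = Kᵢxᵢ:
  n-heptane: x = 0.251, y = 0.527
  p-xylene: x = 0.391, y = 0.262
  n-nonane: x = 0.358, y = 0.211

x_p-xylene = 0.391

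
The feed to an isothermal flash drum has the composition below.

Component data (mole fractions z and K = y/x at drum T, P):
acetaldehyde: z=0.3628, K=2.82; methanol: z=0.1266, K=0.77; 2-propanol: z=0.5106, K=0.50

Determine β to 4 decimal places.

Newton iteration, β⁰ = 0.49:
  β = 0.4900: g = -0.02193, g' = -0.5682 → β = 0.4514
  β = 0.4514: g = 0.00028, g' = -0.5834 → β = 0.4519
Converged at β = 0.4519.

β = 0.4519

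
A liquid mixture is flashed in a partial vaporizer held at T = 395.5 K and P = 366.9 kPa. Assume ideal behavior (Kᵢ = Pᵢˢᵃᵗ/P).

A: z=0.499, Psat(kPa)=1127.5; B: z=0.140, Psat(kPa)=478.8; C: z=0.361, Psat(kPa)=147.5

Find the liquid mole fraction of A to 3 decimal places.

x_A = 0.186

Raoult's law: Kᵢ = Pᵢˢᵃᵗ/P = Pᵢˢᵃᵗ/366.9.
  K_A = 1127.5/366.9 = 3.07304, K_B = 478.8/366.9 = 1.30499, K_C = 147.5/366.9 = 0.40202
Rachford–Rice: g(β) = Σ zᵢ(Kᵢ−1)/(1+β(Kᵢ−1)) = 0.
g(0) = ΣzᵢKᵢ − 1 = 0.861 and g(1) = 1 − Σzᵢ/Kᵢ = -0.168, so a root lies in (0, 1).
Newton–Raphson from β = 0.5:
  β = 0.500: g = 0.2371, g' = -0.790 → β = 0.800
  β = 0.800: g = 0.0094, g' = -0.786 → β = 0.812
Converged at β = 0.812.
Compositions from xᵢ = zᵢ/(1+β(Kᵢ−1)), yᵢ = Kᵢxᵢ:
  A: x = 0.186, y = 0.571
  B: x = 0.112, y = 0.146
  C: x = 0.702, y = 0.282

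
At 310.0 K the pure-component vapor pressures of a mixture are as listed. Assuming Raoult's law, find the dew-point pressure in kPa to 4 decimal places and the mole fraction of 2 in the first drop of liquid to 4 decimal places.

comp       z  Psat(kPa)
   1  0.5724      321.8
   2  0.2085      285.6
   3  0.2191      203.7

Pdew = 278.9877 kPa, x_2 = 0.2037

At the dew point ψ → 1, so Σzᵢ/Kᵢ = 1 with Kᵢ = Pᵢˢᵃᵗ/P ⇒ 1/P = Σzᵢ/Pᵢˢᵃᵗ.
1/P = 0.5724/321.8 + 0.2085/285.6 + 0.2191/203.7 = 0.0035844 ⇒ P = 278.9877 kPa
xᵢ = zᵢP/Pᵢˢᵃᵗ ⇒ x_2 = 0.2085·278.9877/285.6 = 0.2037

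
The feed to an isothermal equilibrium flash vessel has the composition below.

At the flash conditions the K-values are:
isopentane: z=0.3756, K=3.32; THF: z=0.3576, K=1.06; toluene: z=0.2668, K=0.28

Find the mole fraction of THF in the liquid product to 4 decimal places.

Newton–Raphson from β = 0.43:
  β = 0.4300: g = 0.17890, g' = -0.7980 → β = 0.6542
  β = 0.6542: g = 0.00362, g' = -0.8144 → β = 0.6586
Converged at β = 0.6586.
Compositions from xᵢ = zᵢ/(1+β(Kᵢ−1)), yᵢ = Kᵢxᵢ:
  isopentane: x = 0.1486, y = 0.4933
  THF: x = 0.3440, y = 0.3646
  toluene: x = 0.5074, y = 0.1421

x_THF = 0.3440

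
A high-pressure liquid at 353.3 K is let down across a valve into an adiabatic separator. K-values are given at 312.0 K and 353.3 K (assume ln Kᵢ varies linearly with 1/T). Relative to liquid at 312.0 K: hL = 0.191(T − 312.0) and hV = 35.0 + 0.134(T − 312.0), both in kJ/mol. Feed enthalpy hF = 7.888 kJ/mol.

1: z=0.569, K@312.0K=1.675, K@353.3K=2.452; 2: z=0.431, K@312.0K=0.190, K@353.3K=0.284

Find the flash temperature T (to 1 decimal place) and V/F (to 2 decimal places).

Adiabatic flash: solve Rachford–Rice at each trial T, then check hF = ψ·hV(T) + (1−ψ)·hL(T).
  T = 312.0 K: K = (1.675, 0.190), RR gives ψ = 0.064, H_out = 2.238 kJ/mol
  T = 353.3 K: K = (2.452, 0.284), RR gives ψ = 0.498, H_out = 24.141 kJ/mol
  T = 332.6 K: K = (2.050, 0.235), RR gives ψ = 0.333, H_out = 15.209 kJ/mol
  T = 322.3 K: K = (1.859, 0.212), RR gives ψ = 0.220, H_out = 9.550 kJ/mol
  T = 317.1 K: K = (1.765, 0.201), RR gives ψ = 0.149, H_out = 6.135 kJ/mol
  T = 319.7 K: K = (1.812, 0.206), RR gives ψ = 0.186, H_out = 7.902 kJ/mol
  T = 318.4 K: K = (1.788, 0.204), RR gives ψ = 0.168, H_out = 7.035 kJ/mol
Linear interpolation between T = 318.4 (H_out = 7.035) and T = 319.7 (H_out = 7.902) on hF = 7.888 gives T ≈ 319.7 K, at which ψ = 0.19.

T = 319.7 K, V/F = 0.19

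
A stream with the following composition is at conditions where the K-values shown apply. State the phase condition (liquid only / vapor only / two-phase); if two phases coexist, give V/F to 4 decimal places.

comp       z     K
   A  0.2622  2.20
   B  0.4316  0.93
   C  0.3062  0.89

ΣzᵢKᵢ = 1.2507; Σzᵢ/Kᵢ = 0.9273.
Since Σzᵢ/Kᵢ < 1 the mixture is above its dew point — single vapor phase.

vapor only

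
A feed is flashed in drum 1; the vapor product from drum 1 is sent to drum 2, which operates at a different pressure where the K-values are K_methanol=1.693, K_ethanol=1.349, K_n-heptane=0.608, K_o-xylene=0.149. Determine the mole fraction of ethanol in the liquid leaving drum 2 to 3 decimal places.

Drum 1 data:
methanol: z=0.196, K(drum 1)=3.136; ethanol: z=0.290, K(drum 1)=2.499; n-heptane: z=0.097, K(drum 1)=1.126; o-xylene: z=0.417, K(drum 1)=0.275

Drum 1:
Rachford–Rice: g(ψ₁) = Σ zᵢ(Kᵢ−1)/(1+ψ₁(Kᵢ−1)) = 0.
Check two-phase: ΣzᵢKᵢ = 1.563 > 1 and Σzᵢ/Kᵢ = 1.781 > 1, so g(0) = 0.563 > 0 and g(1) = -0.781 < 0.
Newton iteration, ψ₁⁰ = 0.49:
  ψ₁ = 0.490: g = -0.0022, g' = -0.959 → ψ₁ = 0.488
Converged at ψ₁ = 0.488.
Drum-1 compositions:
  methanol: x = 0.096, y = 0.301
  ethanol: x = 0.168, y = 0.419
  n-heptane: x = 0.091, y = 0.103
  o-xylene: x = 0.645, y = 0.177
Drum-2 feed = drum-1 vapor: z₂ = (0.3010, 0.4187, 0.1029, 0.1774).
Drum 2:
Rachford–Rice: g(ψ₂) = Σ zᵢ(Kᵢ−1)/(1+ψ₂(Kᵢ−1)) = 0.
g(0) = ΣzᵢKᵢ − 1 = 0.163 and g(1) = 1 − Σzᵢ/Kᵢ = -0.848, so a root lies in (0, 1).
Newton iteration, ψ₂⁰ = 0.38:
  ψ₂ = 0.380: g = 0.0236, g' = -0.433 → ψ₂ = 0.435
  ψ₂ = 0.435: g = -0.0010, g' = -0.470 → ψ₂ = 0.433
Converged at ψ₂ = 0.432.
  methanol: x = 0.232, y = 0.392
  ethanol: x = 0.364, y = 0.491
  n-heptane: x = 0.124, y = 0.075
  o-xylene: x = 0.281, y = 0.042

x_ethanol (drum 2) = 0.364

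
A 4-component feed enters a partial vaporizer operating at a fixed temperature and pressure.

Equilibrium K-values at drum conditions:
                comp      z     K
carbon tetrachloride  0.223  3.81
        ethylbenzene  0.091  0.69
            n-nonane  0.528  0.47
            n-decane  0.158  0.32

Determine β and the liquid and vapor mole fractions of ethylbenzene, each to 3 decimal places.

β = 0.139, x_ethylbenzene = 0.095, y_ethylbenzene = 0.066

Material balance + equilibrium reduce to Σ zᵢ(Kᵢ−1)/(1+β(Kᵢ−1)) = 0.
g(0) = ΣzᵢKᵢ − 1 = 0.211 and g(1) = 1 − Σzᵢ/Kᵢ = -0.808, so a root lies in (0, 1).
Iterate (Newton) starting at β = 0.4:
  β = 0.400: g = -0.2399, g' = -0.778 → β = 0.092
  β = 0.092: g = 0.0603, g' = -1.369 → β = 0.136
  β = 0.136: g = 0.0041, g' = -1.193 → β = 0.139
Converged at β = 0.139.
Compositions from xᵢ = zᵢ/(1+β(Kᵢ−1)), yᵢ = Kᵢxᵢ:
  carbon tetrachloride: x = 0.160, y = 0.611
  ethylbenzene: x = 0.095, y = 0.066
  n-nonane: x = 0.570, y = 0.268
  n-decane: x = 0.175, y = 0.056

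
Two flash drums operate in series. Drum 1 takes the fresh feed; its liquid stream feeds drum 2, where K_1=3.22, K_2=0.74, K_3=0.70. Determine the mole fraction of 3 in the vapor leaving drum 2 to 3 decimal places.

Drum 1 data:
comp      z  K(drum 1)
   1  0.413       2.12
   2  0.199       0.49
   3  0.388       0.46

y_3 (drum 2) = 0.417

Drum 1:
Let ψ₁ = V/F and solve Σ zᵢ(Kᵢ−1)/(1+ψ₁(Kᵢ−1)) = 0.
g(0) = ΣzᵢKᵢ − 1 = 0.152 and g(1) = 1 − Σzᵢ/Kᵢ = -0.444, so a root lies in (0, 1).
Iterate (Newton) starting at ψ₁ = 0.5:
  ψ₁ = 0.500: g = -0.1267, g' = -0.518 → ψ₁ = 0.256
  ψ₁ = 0.256: g = -0.0001, g' = -0.534 → ψ₁ = 0.255
Converged at ψ₁ = 0.255.
Drum-1 compositions:
  1: x = 0.321, y = 0.681
  2: x = 0.229, y = 0.112
  3: x = 0.450, y = 0.207
Drum-2 feed = drum-1 liquid: z₂ = (0.3212, 0.2288, 0.4500).
Drum 2:
Newton–Raphson from ψ₂ = 0.5:
  ψ₂ = 0.500: g = 0.1107, g' = -0.432 → ψ₂ = 0.756
  ψ₂ = 0.756: g = 0.0175, g' = -0.312 → ψ₂ = 0.812
  ψ₂ = 0.812: g = 0.0004, g' = -0.297 → ψ₂ = 0.814
Converged at ψ₂ = 0.814.
  1: x = 0.114, y = 0.369
  2: x = 0.290, y = 0.215
  3: x = 0.595, y = 0.417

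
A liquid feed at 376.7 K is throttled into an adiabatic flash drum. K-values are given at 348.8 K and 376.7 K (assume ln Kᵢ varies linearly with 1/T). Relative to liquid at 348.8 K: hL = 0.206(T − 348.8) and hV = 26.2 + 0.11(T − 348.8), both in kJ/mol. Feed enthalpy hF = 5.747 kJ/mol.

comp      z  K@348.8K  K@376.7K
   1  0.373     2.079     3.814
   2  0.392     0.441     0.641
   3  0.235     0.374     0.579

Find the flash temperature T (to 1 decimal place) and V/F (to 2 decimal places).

Adiabatic flash: solve Rachford–Rice at each trial T, then check hF = ψ·hV(T) + (1−ψ)·hL(T).
  T = 348.8 K: K = (2.079, 0.441, 0.374), RR gives ψ = 0.057, H_out = 1.504 kJ/mol
  T = 376.7 K: K = (3.814, 0.641, 0.579), RR gives ψ = 0.751, H_out = 23.402 kJ/mol
  T = 362.8 K: K = (2.852, 0.536, 0.470), RR gives ψ = 0.423, H_out = 13.409 kJ/mol
  T = 355.8 K: K = (2.443, 0.487, 0.420), RR gives ψ = 0.258, H_out = 8.033 kJ/mol
  T = 352.3 K: K = (2.255, 0.464, 0.397), RR gives ψ = 0.165, H_out = 4.979 kJ/mol
  T = 354.1 K: K = (2.350, 0.476, 0.409), RR gives ψ = 0.214, H_out = 6.592 kJ/mol
  T = 353.2 K: K = (2.302, 0.470, 0.403), RR gives ψ = 0.190, H_out = 5.798 kJ/mol
Linear interpolation between T = 352.3 (H_out = 4.979) and T = 353.2 (H_out = 5.798) on hF = 5.747 gives T ≈ 353.1 K, at which ψ = 0.19.

T = 353.1 K, V/F = 0.19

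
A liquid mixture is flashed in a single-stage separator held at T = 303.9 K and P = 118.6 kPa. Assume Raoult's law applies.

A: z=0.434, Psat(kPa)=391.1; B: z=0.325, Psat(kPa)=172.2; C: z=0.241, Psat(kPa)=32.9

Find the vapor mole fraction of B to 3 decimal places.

Raoult's law: Kᵢ = Pᵢˢᵃᵗ/P = Pᵢˢᵃᵗ/118.6.
  K_A = 391.1/118.6 = 3.29764, K_B = 172.2/118.6 = 1.45194, K_C = 32.9/118.6 = 0.27740
Iterate (Newton) starting at V/F = 0.5:
  V/F = 0.500: g = 0.3112, g' = -0.849 → V/F = 0.867
  V/F = 0.867: g = -0.0270, g' = -1.191 → V/F = 0.844
  V/F = 0.844: g = -0.0007, g' = -1.127 → V/F = 0.843
Converged at V/F = 0.843.
Compositions from xᵢ = zᵢ/(1+V/F(Kᵢ−1)), yᵢ = Kᵢxᵢ:
  A: x = 0.148, y = 0.487
  B: x = 0.235, y = 0.342
  C: x = 0.617, y = 0.171

y_B = 0.342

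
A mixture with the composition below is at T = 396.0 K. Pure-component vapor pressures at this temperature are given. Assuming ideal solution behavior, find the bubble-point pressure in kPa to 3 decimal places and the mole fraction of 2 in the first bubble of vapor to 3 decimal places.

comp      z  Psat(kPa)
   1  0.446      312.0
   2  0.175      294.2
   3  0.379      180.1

At the bubble point ψ → 0, so ΣzᵢKᵢ = 1 with Kᵢ = Pᵢˢᵃᵗ/P ⇒ P = ΣzᵢPᵢˢᵃᵗ.
P = 0.446·312.0 + 0.175·294.2 + 0.379·180.1 = 258.895 kPa
yᵢ = zᵢPᵢˢᵃᵗ/P ⇒ y_2 = 0.175·294.2/258.895 = 0.199

Pbub = 258.895 kPa, y_2 = 0.199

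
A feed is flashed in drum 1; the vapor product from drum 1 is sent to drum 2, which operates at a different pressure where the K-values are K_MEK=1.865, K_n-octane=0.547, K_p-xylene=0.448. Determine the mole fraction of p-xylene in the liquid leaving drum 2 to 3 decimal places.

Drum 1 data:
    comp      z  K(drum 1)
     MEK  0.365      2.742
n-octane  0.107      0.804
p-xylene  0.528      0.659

Drum 1:
Material balance + equilibrium reduce to Σ zᵢ(Kᵢ−1)/(1+ψ₁(Kᵢ−1)) = 0.
Check two-phase: ΣzᵢKᵢ = 1.435 > 1 and Σzᵢ/Kᵢ = 1.067 > 1, so g(0) = 0.435 > 0 and g(1) = -0.067 < 0.
Iterate (Newton) starting at ψ₁ = 0.5:
  ψ₁ = 0.500: g = 0.0995, g' = -0.411 → ψ₁ = 0.742
  ψ₁ = 0.742: g = 0.0117, g' = -0.326 → ψ₁ = 0.778
Converged at ψ₁ = 0.778.
Drum-1 compositions:
  MEK: x = 0.155, y = 0.425
  n-octane: x = 0.126, y = 0.102
  p-xylene: x = 0.719, y = 0.474
Drum-2 feed = drum-1 vapor: z₂ = (0.4248, 0.1015, 0.4737).
Drum 2:
Newton iteration, ψ₂⁰ = 0.5:
  ψ₂ = 0.500: g = -0.1641, g' = -0.465 → ψ₂ = 0.147
  ψ₂ = 0.147: g = -0.0079, g' = -0.445 → ψ₂ = 0.129
Converged at ψ₂ = 0.129.
  MEK: x = 0.382, y = 0.712
  n-octane: x = 0.108, y = 0.059
  p-xylene: x = 0.510, y = 0.229

x_p-xylene (drum 2) = 0.510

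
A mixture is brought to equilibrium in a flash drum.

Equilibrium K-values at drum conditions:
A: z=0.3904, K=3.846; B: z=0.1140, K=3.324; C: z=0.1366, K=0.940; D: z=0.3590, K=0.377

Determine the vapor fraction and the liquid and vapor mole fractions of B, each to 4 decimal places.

ψ = 0.7751, x_B = 0.0407, y_B = 0.1353

Rachford–Rice: g(ψ) = Σ zᵢ(Kᵢ−1)/(1+ψ(Kᵢ−1)) = 0.
Feasibility: ΣzᵢKᵢ = 2.1442, Σzᵢ/Kᵢ = 1.2334 — both > 1, two phases present.
Newton–Raphson from ψ = 0.5:
  ψ = 0.5000: g = 0.24780, g' = -0.9648 → ψ = 0.7568
  ψ = 0.7568: g = 0.01652, g' = -0.8982 → ψ = 0.7752
  ψ = 0.7752: g = -0.00009, g' = -0.9078 → ψ = 0.7751
Converged at ψ = 0.7751.
Compositions from xᵢ = zᵢ/(1+ψ(Kᵢ−1)), yᵢ = Kᵢxᵢ:
  A: x = 0.1218, y = 0.4683
  B: x = 0.0407, y = 0.1353
  C: x = 0.1433, y = 0.1347
  D: x = 0.6943, y = 0.2617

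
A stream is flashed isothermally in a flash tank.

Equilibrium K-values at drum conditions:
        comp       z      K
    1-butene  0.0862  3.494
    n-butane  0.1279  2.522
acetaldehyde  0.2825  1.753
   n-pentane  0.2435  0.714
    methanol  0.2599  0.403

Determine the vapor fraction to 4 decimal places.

Rachford–Rice: g(ψ) = Σ zᵢ(Kᵢ−1)/(1+ψ(Kᵢ−1)) = 0.
g(0) = ΣzᵢKᵢ − 1 = 0.3976 and g(1) = 1 − Σzᵢ/Kᵢ = -0.2225, so a root lies in (0, 1).
Newton–Raphson from ψ = 0.68:
  ψ = 0.6800: g = -0.03156, g' = -0.5086 → ψ = 0.6179
  ψ = 0.6179: g = -0.00036, g' = -0.4983 → ψ = 0.6172
Converged at ψ = 0.6172.

ψ = 0.6172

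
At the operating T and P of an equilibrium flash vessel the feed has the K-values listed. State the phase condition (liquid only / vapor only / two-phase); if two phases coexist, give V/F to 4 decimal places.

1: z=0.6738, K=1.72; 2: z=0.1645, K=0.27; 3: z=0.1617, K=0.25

ΣzᵢKᵢ = 1.2438; Σzᵢ/Kᵢ = 1.6478.
Both exceed 1, so a two-phase solution exists.
Material balance + equilibrium reduce to Σ zᵢ(Kᵢ−1)/(1+ψ(Kᵢ−1)) = 0.
Newton iteration, ψ⁰ = 0.5:
  ψ = 0.5000: g = -0.02643, g' = -0.6391 → ψ = 0.4586
  ψ = 0.4586: g = -0.00069, g' = -0.6069 → ψ = 0.4575
Converged at ψ = 0.4575.

two-phase, V/F = 0.4575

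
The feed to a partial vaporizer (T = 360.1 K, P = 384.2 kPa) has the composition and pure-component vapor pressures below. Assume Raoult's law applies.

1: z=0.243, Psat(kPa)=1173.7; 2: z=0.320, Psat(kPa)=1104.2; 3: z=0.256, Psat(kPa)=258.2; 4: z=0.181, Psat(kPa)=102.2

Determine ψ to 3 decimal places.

ψ = 0.793

Raoult's law: Kᵢ = Pᵢˢᵃᵗ/P = Pᵢˢᵃᵗ/384.2.
  K_1 = 1173.7/384.2 = 3.05492, K_2 = 1104.2/384.2 = 2.87402, K_3 = 258.2/384.2 = 0.67205, K_4 = 102.2/384.2 = 0.26601
Let ψ = V/F and solve Σ zᵢ(Kᵢ−1)/(1+ψ(Kᵢ−1)) = 0.
Check two-phase: ΣzᵢKᵢ = 1.882 > 1 and Σzᵢ/Kᵢ = 1.252 > 1, so g(0) = 0.882 > 0 and g(1) = -0.252 < 0.
Iterate (Newton) starting at ψ = 0.5:
  ψ = 0.500: g = 0.2456, g' = -0.832 → ψ = 0.795
  ψ = 0.795: g = -0.0023, g' = -0.942 → ψ = 0.793
Converged at ψ = 0.793.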